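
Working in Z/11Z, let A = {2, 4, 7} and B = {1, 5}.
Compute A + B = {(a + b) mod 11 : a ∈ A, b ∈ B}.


Work in Z/11Z: reduce every sum a + b modulo 11.
Enumerate all 6 pairs:
a = 2: 2+1=3, 2+5=7
a = 4: 4+1=5, 4+5=9
a = 7: 7+1=8, 7+5=1
Distinct residues collected: {1, 3, 5, 7, 8, 9}
|A + B| = 6 (out of 11 total residues).

A + B = {1, 3, 5, 7, 8, 9}


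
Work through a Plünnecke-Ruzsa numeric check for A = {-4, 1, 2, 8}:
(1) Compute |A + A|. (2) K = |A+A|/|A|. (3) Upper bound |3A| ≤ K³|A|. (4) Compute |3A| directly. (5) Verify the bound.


|A| = 4.
Step 1: Compute A + A by enumerating all 16 pairs.
A + A = {-8, -3, -2, 2, 3, 4, 9, 10, 16}, so |A + A| = 9.
Step 2: Doubling constant K = |A + A|/|A| = 9/4 = 9/4 ≈ 2.2500.
Step 3: Plünnecke-Ruzsa gives |3A| ≤ K³·|A| = (2.2500)³ · 4 ≈ 45.5625.
Step 4: Compute 3A = A + A + A directly by enumerating all triples (a,b,c) ∈ A³; |3A| = 16.
Step 5: Check 16 ≤ 45.5625? Yes ✓.

K = 9/4, Plünnecke-Ruzsa bound K³|A| ≈ 45.5625, |3A| = 16, inequality holds.


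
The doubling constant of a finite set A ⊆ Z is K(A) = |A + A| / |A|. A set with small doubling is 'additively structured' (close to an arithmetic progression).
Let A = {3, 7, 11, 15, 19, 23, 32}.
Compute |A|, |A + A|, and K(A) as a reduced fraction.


|A| = 7.
Compute A + A by enumerating all 49 pairs.
A + A = {6, 10, 14, 18, 22, 26, 30, 34, 35, 38, 39, 42, 43, 46, 47, 51, 55, 64}, so |A + A| = 18.
K = |A + A| / |A| = 18/7 (already in lowest terms) ≈ 2.5714.
Reference: AP of size 7 gives K = 13/7 ≈ 1.8571; a fully generic set of size 7 gives K ≈ 4.0000.

|A| = 7, |A + A| = 18, K = 18/7.


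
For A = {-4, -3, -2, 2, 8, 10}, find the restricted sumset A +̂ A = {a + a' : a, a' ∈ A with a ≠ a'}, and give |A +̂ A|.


Restricted sumset: A +̂ A = {a + a' : a ∈ A, a' ∈ A, a ≠ a'}.
Equivalently, take A + A and drop any sum 2a that is achievable ONLY as a + a for a ∈ A (i.e. sums representable only with equal summands).
Enumerate pairs (a, a') with a < a' (symmetric, so each unordered pair gives one sum; this covers all a ≠ a'):
  -4 + -3 = -7
  -4 + -2 = -6
  -4 + 2 = -2
  -4 + 8 = 4
  -4 + 10 = 6
  -3 + -2 = -5
  -3 + 2 = -1
  -3 + 8 = 5
  -3 + 10 = 7
  -2 + 2 = 0
  -2 + 8 = 6
  -2 + 10 = 8
  2 + 8 = 10
  2 + 10 = 12
  8 + 10 = 18
Collected distinct sums: {-7, -6, -5, -2, -1, 0, 4, 5, 6, 7, 8, 10, 12, 18}
|A +̂ A| = 14
(Reference bound: |A +̂ A| ≥ 2|A| - 3 for |A| ≥ 2, with |A| = 6 giving ≥ 9.)

|A +̂ A| = 14


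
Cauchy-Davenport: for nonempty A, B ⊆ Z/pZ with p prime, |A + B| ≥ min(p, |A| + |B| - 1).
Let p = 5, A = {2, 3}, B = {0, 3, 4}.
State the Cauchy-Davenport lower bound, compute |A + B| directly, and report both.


Cauchy-Davenport: |A + B| ≥ min(p, |A| + |B| - 1) for A, B nonempty in Z/pZ.
|A| = 2, |B| = 3, p = 5.
CD lower bound = min(5, 2 + 3 - 1) = min(5, 4) = 4.
Compute A + B mod 5 directly:
a = 2: 2+0=2, 2+3=0, 2+4=1
a = 3: 3+0=3, 3+3=1, 3+4=2
A + B = {0, 1, 2, 3}, so |A + B| = 4.
Verify: 4 ≥ 4? Yes ✓.

CD lower bound = 4, actual |A + B| = 4.


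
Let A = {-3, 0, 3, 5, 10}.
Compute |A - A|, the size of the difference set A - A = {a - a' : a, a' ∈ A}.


A - A = {a - a' : a, a' ∈ A}; |A| = 5.
Bounds: 2|A|-1 ≤ |A - A| ≤ |A|² - |A| + 1, i.e. 9 ≤ |A - A| ≤ 21.
Note: 0 ∈ A - A always (from a - a). The set is symmetric: if d ∈ A - A then -d ∈ A - A.
Enumerate nonzero differences d = a - a' with a > a' (then include -d):
Positive differences: {2, 3, 5, 6, 7, 8, 10, 13}
Full difference set: {0} ∪ (positive diffs) ∪ (negative diffs).
|A - A| = 1 + 2·8 = 17 (matches direct enumeration: 17).

|A - A| = 17


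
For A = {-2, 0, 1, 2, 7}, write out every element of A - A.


A - A = {a - a' : a, a' ∈ A}.
Compute a - a' for each ordered pair (a, a'):
a = -2: -2--2=0, -2-0=-2, -2-1=-3, -2-2=-4, -2-7=-9
a = 0: 0--2=2, 0-0=0, 0-1=-1, 0-2=-2, 0-7=-7
a = 1: 1--2=3, 1-0=1, 1-1=0, 1-2=-1, 1-7=-6
a = 2: 2--2=4, 2-0=2, 2-1=1, 2-2=0, 2-7=-5
a = 7: 7--2=9, 7-0=7, 7-1=6, 7-2=5, 7-7=0
Collecting distinct values (and noting 0 appears from a-a):
A - A = {-9, -7, -6, -5, -4, -3, -2, -1, 0, 1, 2, 3, 4, 5, 6, 7, 9}
|A - A| = 17

A - A = {-9, -7, -6, -5, -4, -3, -2, -1, 0, 1, 2, 3, 4, 5, 6, 7, 9}


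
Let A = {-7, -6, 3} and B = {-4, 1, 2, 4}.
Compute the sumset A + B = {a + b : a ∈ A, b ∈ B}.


A + B = {a + b : a ∈ A, b ∈ B}.
Enumerate all |A|·|B| = 3·4 = 12 pairs (a, b) and collect distinct sums.
a = -7: -7+-4=-11, -7+1=-6, -7+2=-5, -7+4=-3
a = -6: -6+-4=-10, -6+1=-5, -6+2=-4, -6+4=-2
a = 3: 3+-4=-1, 3+1=4, 3+2=5, 3+4=7
Collecting distinct sums: A + B = {-11, -10, -6, -5, -4, -3, -2, -1, 4, 5, 7}
|A + B| = 11

A + B = {-11, -10, -6, -5, -4, -3, -2, -1, 4, 5, 7}


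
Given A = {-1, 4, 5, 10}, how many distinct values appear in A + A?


A + A = {a + a' : a, a' ∈ A}; |A| = 4.
General bounds: 2|A| - 1 ≤ |A + A| ≤ |A|(|A|+1)/2, i.e. 7 ≤ |A + A| ≤ 10.
Lower bound 2|A|-1 is attained iff A is an arithmetic progression.
Enumerate sums a + a' for a ≤ a' (symmetric, so this suffices):
a = -1: -1+-1=-2, -1+4=3, -1+5=4, -1+10=9
a = 4: 4+4=8, 4+5=9, 4+10=14
a = 5: 5+5=10, 5+10=15
a = 10: 10+10=20
Distinct sums: {-2, 3, 4, 8, 9, 10, 14, 15, 20}
|A + A| = 9

|A + A| = 9


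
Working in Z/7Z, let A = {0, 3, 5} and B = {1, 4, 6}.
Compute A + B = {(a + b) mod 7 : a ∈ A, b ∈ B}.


Work in Z/7Z: reduce every sum a + b modulo 7.
Enumerate all 9 pairs:
a = 0: 0+1=1, 0+4=4, 0+6=6
a = 3: 3+1=4, 3+4=0, 3+6=2
a = 5: 5+1=6, 5+4=2, 5+6=4
Distinct residues collected: {0, 1, 2, 4, 6}
|A + B| = 5 (out of 7 total residues).

A + B = {0, 1, 2, 4, 6}


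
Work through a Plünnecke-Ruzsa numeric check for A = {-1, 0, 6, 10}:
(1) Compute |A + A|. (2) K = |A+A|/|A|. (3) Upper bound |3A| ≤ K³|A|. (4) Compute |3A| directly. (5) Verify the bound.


|A| = 4.
Step 1: Compute A + A by enumerating all 16 pairs.
A + A = {-2, -1, 0, 5, 6, 9, 10, 12, 16, 20}, so |A + A| = 10.
Step 2: Doubling constant K = |A + A|/|A| = 10/4 = 10/4 ≈ 2.5000.
Step 3: Plünnecke-Ruzsa gives |3A| ≤ K³·|A| = (2.5000)³ · 4 ≈ 62.5000.
Step 4: Compute 3A = A + A + A directly by enumerating all triples (a,b,c) ∈ A³; |3A| = 20.
Step 5: Check 20 ≤ 62.5000? Yes ✓.

K = 10/4, Plünnecke-Ruzsa bound K³|A| ≈ 62.5000, |3A| = 20, inequality holds.


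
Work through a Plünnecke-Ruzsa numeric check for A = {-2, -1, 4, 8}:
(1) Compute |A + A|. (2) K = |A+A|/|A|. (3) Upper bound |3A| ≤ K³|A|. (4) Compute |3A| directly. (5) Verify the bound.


|A| = 4.
Step 1: Compute A + A by enumerating all 16 pairs.
A + A = {-4, -3, -2, 2, 3, 6, 7, 8, 12, 16}, so |A + A| = 10.
Step 2: Doubling constant K = |A + A|/|A| = 10/4 = 10/4 ≈ 2.5000.
Step 3: Plünnecke-Ruzsa gives |3A| ≤ K³·|A| = (2.5000)³ · 4 ≈ 62.5000.
Step 4: Compute 3A = A + A + A directly by enumerating all triples (a,b,c) ∈ A³; |3A| = 19.
Step 5: Check 19 ≤ 62.5000? Yes ✓.

K = 10/4, Plünnecke-Ruzsa bound K³|A| ≈ 62.5000, |3A| = 19, inequality holds.


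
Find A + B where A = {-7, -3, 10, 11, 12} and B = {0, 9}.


A + B = {a + b : a ∈ A, b ∈ B}.
Enumerate all |A|·|B| = 5·2 = 10 pairs (a, b) and collect distinct sums.
a = -7: -7+0=-7, -7+9=2
a = -3: -3+0=-3, -3+9=6
a = 10: 10+0=10, 10+9=19
a = 11: 11+0=11, 11+9=20
a = 12: 12+0=12, 12+9=21
Collecting distinct sums: A + B = {-7, -3, 2, 6, 10, 11, 12, 19, 20, 21}
|A + B| = 10

A + B = {-7, -3, 2, 6, 10, 11, 12, 19, 20, 21}


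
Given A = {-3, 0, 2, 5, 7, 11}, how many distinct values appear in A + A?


A + A = {a + a' : a, a' ∈ A}; |A| = 6.
General bounds: 2|A| - 1 ≤ |A + A| ≤ |A|(|A|+1)/2, i.e. 11 ≤ |A + A| ≤ 21.
Lower bound 2|A|-1 is attained iff A is an arithmetic progression.
Enumerate sums a + a' for a ≤ a' (symmetric, so this suffices):
a = -3: -3+-3=-6, -3+0=-3, -3+2=-1, -3+5=2, -3+7=4, -3+11=8
a = 0: 0+0=0, 0+2=2, 0+5=5, 0+7=7, 0+11=11
a = 2: 2+2=4, 2+5=7, 2+7=9, 2+11=13
a = 5: 5+5=10, 5+7=12, 5+11=16
a = 7: 7+7=14, 7+11=18
a = 11: 11+11=22
Distinct sums: {-6, -3, -1, 0, 2, 4, 5, 7, 8, 9, 10, 11, 12, 13, 14, 16, 18, 22}
|A + A| = 18

|A + A| = 18


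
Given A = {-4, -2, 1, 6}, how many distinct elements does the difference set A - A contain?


A - A = {a - a' : a, a' ∈ A}; |A| = 4.
Bounds: 2|A|-1 ≤ |A - A| ≤ |A|² - |A| + 1, i.e. 7 ≤ |A - A| ≤ 13.
Note: 0 ∈ A - A always (from a - a). The set is symmetric: if d ∈ A - A then -d ∈ A - A.
Enumerate nonzero differences d = a - a' with a > a' (then include -d):
Positive differences: {2, 3, 5, 8, 10}
Full difference set: {0} ∪ (positive diffs) ∪ (negative diffs).
|A - A| = 1 + 2·5 = 11 (matches direct enumeration: 11).

|A - A| = 11


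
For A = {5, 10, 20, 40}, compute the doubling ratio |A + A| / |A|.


|A| = 4.
Compute A + A by enumerating all 16 pairs.
A + A = {10, 15, 20, 25, 30, 40, 45, 50, 60, 80}, so |A + A| = 10.
K = |A + A| / |A| = 10/4 = 5/2 ≈ 2.5000.
Reference: AP of size 4 gives K = 7/4 ≈ 1.7500; a fully generic set of size 4 gives K ≈ 2.5000.

|A| = 4, |A + A| = 10, K = 10/4 = 5/2.


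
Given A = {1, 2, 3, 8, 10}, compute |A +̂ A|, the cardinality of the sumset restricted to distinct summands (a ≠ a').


Restricted sumset: A +̂ A = {a + a' : a ∈ A, a' ∈ A, a ≠ a'}.
Equivalently, take A + A and drop any sum 2a that is achievable ONLY as a + a for a ∈ A (i.e. sums representable only with equal summands).
Enumerate pairs (a, a') with a < a' (symmetric, so each unordered pair gives one sum; this covers all a ≠ a'):
  1 + 2 = 3
  1 + 3 = 4
  1 + 8 = 9
  1 + 10 = 11
  2 + 3 = 5
  2 + 8 = 10
  2 + 10 = 12
  3 + 8 = 11
  3 + 10 = 13
  8 + 10 = 18
Collected distinct sums: {3, 4, 5, 9, 10, 11, 12, 13, 18}
|A +̂ A| = 9
(Reference bound: |A +̂ A| ≥ 2|A| - 3 for |A| ≥ 2, with |A| = 5 giving ≥ 7.)

|A +̂ A| = 9


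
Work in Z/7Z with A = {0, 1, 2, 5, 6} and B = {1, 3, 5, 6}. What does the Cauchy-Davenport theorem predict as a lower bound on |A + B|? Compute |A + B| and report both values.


Cauchy-Davenport: |A + B| ≥ min(p, |A| + |B| - 1) for A, B nonempty in Z/pZ.
|A| = 5, |B| = 4, p = 7.
CD lower bound = min(7, 5 + 4 - 1) = min(7, 8) = 7.
Compute A + B mod 7 directly:
a = 0: 0+1=1, 0+3=3, 0+5=5, 0+6=6
a = 1: 1+1=2, 1+3=4, 1+5=6, 1+6=0
a = 2: 2+1=3, 2+3=5, 2+5=0, 2+6=1
a = 5: 5+1=6, 5+3=1, 5+5=3, 5+6=4
a = 6: 6+1=0, 6+3=2, 6+5=4, 6+6=5
A + B = {0, 1, 2, 3, 4, 5, 6}, so |A + B| = 7.
Verify: 7 ≥ 7? Yes ✓.

CD lower bound = 7, actual |A + B| = 7.


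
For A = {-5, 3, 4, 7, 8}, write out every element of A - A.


A - A = {a - a' : a, a' ∈ A}.
Compute a - a' for each ordered pair (a, a'):
a = -5: -5--5=0, -5-3=-8, -5-4=-9, -5-7=-12, -5-8=-13
a = 3: 3--5=8, 3-3=0, 3-4=-1, 3-7=-4, 3-8=-5
a = 4: 4--5=9, 4-3=1, 4-4=0, 4-7=-3, 4-8=-4
a = 7: 7--5=12, 7-3=4, 7-4=3, 7-7=0, 7-8=-1
a = 8: 8--5=13, 8-3=5, 8-4=4, 8-7=1, 8-8=0
Collecting distinct values (and noting 0 appears from a-a):
A - A = {-13, -12, -9, -8, -5, -4, -3, -1, 0, 1, 3, 4, 5, 8, 9, 12, 13}
|A - A| = 17

A - A = {-13, -12, -9, -8, -5, -4, -3, -1, 0, 1, 3, 4, 5, 8, 9, 12, 13}


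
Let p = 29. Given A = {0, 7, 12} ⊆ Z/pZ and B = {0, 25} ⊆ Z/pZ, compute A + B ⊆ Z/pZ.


Work in Z/29Z: reduce every sum a + b modulo 29.
Enumerate all 6 pairs:
a = 0: 0+0=0, 0+25=25
a = 7: 7+0=7, 7+25=3
a = 12: 12+0=12, 12+25=8
Distinct residues collected: {0, 3, 7, 8, 12, 25}
|A + B| = 6 (out of 29 total residues).

A + B = {0, 3, 7, 8, 12, 25}


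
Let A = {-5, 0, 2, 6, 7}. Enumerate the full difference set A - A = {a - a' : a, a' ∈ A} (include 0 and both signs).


A - A = {a - a' : a, a' ∈ A}.
Compute a - a' for each ordered pair (a, a'):
a = -5: -5--5=0, -5-0=-5, -5-2=-7, -5-6=-11, -5-7=-12
a = 0: 0--5=5, 0-0=0, 0-2=-2, 0-6=-6, 0-7=-7
a = 2: 2--5=7, 2-0=2, 2-2=0, 2-6=-4, 2-7=-5
a = 6: 6--5=11, 6-0=6, 6-2=4, 6-6=0, 6-7=-1
a = 7: 7--5=12, 7-0=7, 7-2=5, 7-6=1, 7-7=0
Collecting distinct values (and noting 0 appears from a-a):
A - A = {-12, -11, -7, -6, -5, -4, -2, -1, 0, 1, 2, 4, 5, 6, 7, 11, 12}
|A - A| = 17

A - A = {-12, -11, -7, -6, -5, -4, -2, -1, 0, 1, 2, 4, 5, 6, 7, 11, 12}


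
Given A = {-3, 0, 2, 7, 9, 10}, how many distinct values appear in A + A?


A + A = {a + a' : a, a' ∈ A}; |A| = 6.
General bounds: 2|A| - 1 ≤ |A + A| ≤ |A|(|A|+1)/2, i.e. 11 ≤ |A + A| ≤ 21.
Lower bound 2|A|-1 is attained iff A is an arithmetic progression.
Enumerate sums a + a' for a ≤ a' (symmetric, so this suffices):
a = -3: -3+-3=-6, -3+0=-3, -3+2=-1, -3+7=4, -3+9=6, -3+10=7
a = 0: 0+0=0, 0+2=2, 0+7=7, 0+9=9, 0+10=10
a = 2: 2+2=4, 2+7=9, 2+9=11, 2+10=12
a = 7: 7+7=14, 7+9=16, 7+10=17
a = 9: 9+9=18, 9+10=19
a = 10: 10+10=20
Distinct sums: {-6, -3, -1, 0, 2, 4, 6, 7, 9, 10, 11, 12, 14, 16, 17, 18, 19, 20}
|A + A| = 18

|A + A| = 18


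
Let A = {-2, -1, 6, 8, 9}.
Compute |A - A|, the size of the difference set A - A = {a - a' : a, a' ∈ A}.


A - A = {a - a' : a, a' ∈ A}; |A| = 5.
Bounds: 2|A|-1 ≤ |A - A| ≤ |A|² - |A| + 1, i.e. 9 ≤ |A - A| ≤ 21.
Note: 0 ∈ A - A always (from a - a). The set is symmetric: if d ∈ A - A then -d ∈ A - A.
Enumerate nonzero differences d = a - a' with a > a' (then include -d):
Positive differences: {1, 2, 3, 7, 8, 9, 10, 11}
Full difference set: {0} ∪ (positive diffs) ∪ (negative diffs).
|A - A| = 1 + 2·8 = 17 (matches direct enumeration: 17).

|A - A| = 17


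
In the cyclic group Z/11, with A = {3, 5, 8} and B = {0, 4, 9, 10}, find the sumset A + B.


Work in Z/11Z: reduce every sum a + b modulo 11.
Enumerate all 12 pairs:
a = 3: 3+0=3, 3+4=7, 3+9=1, 3+10=2
a = 5: 5+0=5, 5+4=9, 5+9=3, 5+10=4
a = 8: 8+0=8, 8+4=1, 8+9=6, 8+10=7
Distinct residues collected: {1, 2, 3, 4, 5, 6, 7, 8, 9}
|A + B| = 9 (out of 11 total residues).

A + B = {1, 2, 3, 4, 5, 6, 7, 8, 9}


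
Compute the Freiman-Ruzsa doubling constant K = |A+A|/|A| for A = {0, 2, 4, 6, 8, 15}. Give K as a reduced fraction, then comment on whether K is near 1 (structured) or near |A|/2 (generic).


|A| = 6.
Compute A + A by enumerating all 36 pairs.
A + A = {0, 2, 4, 6, 8, 10, 12, 14, 15, 16, 17, 19, 21, 23, 30}, so |A + A| = 15.
K = |A + A| / |A| = 15/6 = 5/2 ≈ 2.5000.
Reference: AP of size 6 gives K = 11/6 ≈ 1.8333; a fully generic set of size 6 gives K ≈ 3.5000.

|A| = 6, |A + A| = 15, K = 15/6 = 5/2.


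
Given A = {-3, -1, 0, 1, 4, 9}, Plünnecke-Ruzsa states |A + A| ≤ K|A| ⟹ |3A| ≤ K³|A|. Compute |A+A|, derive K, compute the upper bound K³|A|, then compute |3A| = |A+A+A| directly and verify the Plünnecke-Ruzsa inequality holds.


|A| = 6.
Step 1: Compute A + A by enumerating all 36 pairs.
A + A = {-6, -4, -3, -2, -1, 0, 1, 2, 3, 4, 5, 6, 8, 9, 10, 13, 18}, so |A + A| = 17.
Step 2: Doubling constant K = |A + A|/|A| = 17/6 = 17/6 ≈ 2.8333.
Step 3: Plünnecke-Ruzsa gives |3A| ≤ K³·|A| = (2.8333)³ · 6 ≈ 136.4722.
Step 4: Compute 3A = A + A + A directly by enumerating all triples (a,b,c) ∈ A³; |3A| = 29.
Step 5: Check 29 ≤ 136.4722? Yes ✓.

K = 17/6, Plünnecke-Ruzsa bound K³|A| ≈ 136.4722, |3A| = 29, inequality holds.


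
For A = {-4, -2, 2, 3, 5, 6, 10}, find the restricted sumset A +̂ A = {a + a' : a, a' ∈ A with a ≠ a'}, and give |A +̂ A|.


Restricted sumset: A +̂ A = {a + a' : a ∈ A, a' ∈ A, a ≠ a'}.
Equivalently, take A + A and drop any sum 2a that is achievable ONLY as a + a for a ∈ A (i.e. sums representable only with equal summands).
Enumerate pairs (a, a') with a < a' (symmetric, so each unordered pair gives one sum; this covers all a ≠ a'):
  -4 + -2 = -6
  -4 + 2 = -2
  -4 + 3 = -1
  -4 + 5 = 1
  -4 + 6 = 2
  -4 + 10 = 6
  -2 + 2 = 0
  -2 + 3 = 1
  -2 + 5 = 3
  -2 + 6 = 4
  -2 + 10 = 8
  2 + 3 = 5
  2 + 5 = 7
  2 + 6 = 8
  2 + 10 = 12
  3 + 5 = 8
  3 + 6 = 9
  3 + 10 = 13
  5 + 6 = 11
  5 + 10 = 15
  6 + 10 = 16
Collected distinct sums: {-6, -2, -1, 0, 1, 2, 3, 4, 5, 6, 7, 8, 9, 11, 12, 13, 15, 16}
|A +̂ A| = 18
(Reference bound: |A +̂ A| ≥ 2|A| - 3 for |A| ≥ 2, with |A| = 7 giving ≥ 11.)

|A +̂ A| = 18


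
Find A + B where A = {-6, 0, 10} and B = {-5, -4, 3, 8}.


A + B = {a + b : a ∈ A, b ∈ B}.
Enumerate all |A|·|B| = 3·4 = 12 pairs (a, b) and collect distinct sums.
a = -6: -6+-5=-11, -6+-4=-10, -6+3=-3, -6+8=2
a = 0: 0+-5=-5, 0+-4=-4, 0+3=3, 0+8=8
a = 10: 10+-5=5, 10+-4=6, 10+3=13, 10+8=18
Collecting distinct sums: A + B = {-11, -10, -5, -4, -3, 2, 3, 5, 6, 8, 13, 18}
|A + B| = 12

A + B = {-11, -10, -5, -4, -3, 2, 3, 5, 6, 8, 13, 18}


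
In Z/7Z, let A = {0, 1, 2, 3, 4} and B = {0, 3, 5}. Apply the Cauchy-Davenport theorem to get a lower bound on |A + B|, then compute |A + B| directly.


Cauchy-Davenport: |A + B| ≥ min(p, |A| + |B| - 1) for A, B nonempty in Z/pZ.
|A| = 5, |B| = 3, p = 7.
CD lower bound = min(7, 5 + 3 - 1) = min(7, 7) = 7.
Compute A + B mod 7 directly:
a = 0: 0+0=0, 0+3=3, 0+5=5
a = 1: 1+0=1, 1+3=4, 1+5=6
a = 2: 2+0=2, 2+3=5, 2+5=0
a = 3: 3+0=3, 3+3=6, 3+5=1
a = 4: 4+0=4, 4+3=0, 4+5=2
A + B = {0, 1, 2, 3, 4, 5, 6}, so |A + B| = 7.
Verify: 7 ≥ 7? Yes ✓.

CD lower bound = 7, actual |A + B| = 7.


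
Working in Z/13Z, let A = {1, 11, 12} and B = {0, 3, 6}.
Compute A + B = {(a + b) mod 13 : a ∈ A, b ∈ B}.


Work in Z/13Z: reduce every sum a + b modulo 13.
Enumerate all 9 pairs:
a = 1: 1+0=1, 1+3=4, 1+6=7
a = 11: 11+0=11, 11+3=1, 11+6=4
a = 12: 12+0=12, 12+3=2, 12+6=5
Distinct residues collected: {1, 2, 4, 5, 7, 11, 12}
|A + B| = 7 (out of 13 total residues).

A + B = {1, 2, 4, 5, 7, 11, 12}


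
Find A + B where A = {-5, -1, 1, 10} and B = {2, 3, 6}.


A + B = {a + b : a ∈ A, b ∈ B}.
Enumerate all |A|·|B| = 4·3 = 12 pairs (a, b) and collect distinct sums.
a = -5: -5+2=-3, -5+3=-2, -5+6=1
a = -1: -1+2=1, -1+3=2, -1+6=5
a = 1: 1+2=3, 1+3=4, 1+6=7
a = 10: 10+2=12, 10+3=13, 10+6=16
Collecting distinct sums: A + B = {-3, -2, 1, 2, 3, 4, 5, 7, 12, 13, 16}
|A + B| = 11

A + B = {-3, -2, 1, 2, 3, 4, 5, 7, 12, 13, 16}


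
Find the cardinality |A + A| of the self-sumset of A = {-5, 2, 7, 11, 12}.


A + A = {a + a' : a, a' ∈ A}; |A| = 5.
General bounds: 2|A| - 1 ≤ |A + A| ≤ |A|(|A|+1)/2, i.e. 9 ≤ |A + A| ≤ 15.
Lower bound 2|A|-1 is attained iff A is an arithmetic progression.
Enumerate sums a + a' for a ≤ a' (symmetric, so this suffices):
a = -5: -5+-5=-10, -5+2=-3, -5+7=2, -5+11=6, -5+12=7
a = 2: 2+2=4, 2+7=9, 2+11=13, 2+12=14
a = 7: 7+7=14, 7+11=18, 7+12=19
a = 11: 11+11=22, 11+12=23
a = 12: 12+12=24
Distinct sums: {-10, -3, 2, 4, 6, 7, 9, 13, 14, 18, 19, 22, 23, 24}
|A + A| = 14

|A + A| = 14


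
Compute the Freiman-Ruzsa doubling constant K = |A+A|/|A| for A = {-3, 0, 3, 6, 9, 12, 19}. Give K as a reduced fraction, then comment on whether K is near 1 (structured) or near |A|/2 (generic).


|A| = 7.
Compute A + A by enumerating all 49 pairs.
A + A = {-6, -3, 0, 3, 6, 9, 12, 15, 16, 18, 19, 21, 22, 24, 25, 28, 31, 38}, so |A + A| = 18.
K = |A + A| / |A| = 18/7 (already in lowest terms) ≈ 2.5714.
Reference: AP of size 7 gives K = 13/7 ≈ 1.8571; a fully generic set of size 7 gives K ≈ 4.0000.

|A| = 7, |A + A| = 18, K = 18/7.


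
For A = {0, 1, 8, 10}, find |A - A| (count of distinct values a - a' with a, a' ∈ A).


A - A = {a - a' : a, a' ∈ A}; |A| = 4.
Bounds: 2|A|-1 ≤ |A - A| ≤ |A|² - |A| + 1, i.e. 7 ≤ |A - A| ≤ 13.
Note: 0 ∈ A - A always (from a - a). The set is symmetric: if d ∈ A - A then -d ∈ A - A.
Enumerate nonzero differences d = a - a' with a > a' (then include -d):
Positive differences: {1, 2, 7, 8, 9, 10}
Full difference set: {0} ∪ (positive diffs) ∪ (negative diffs).
|A - A| = 1 + 2·6 = 13 (matches direct enumeration: 13).

|A - A| = 13


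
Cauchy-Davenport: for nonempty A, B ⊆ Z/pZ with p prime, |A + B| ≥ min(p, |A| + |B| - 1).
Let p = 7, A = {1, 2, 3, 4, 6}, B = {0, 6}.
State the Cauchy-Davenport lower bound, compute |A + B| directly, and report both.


Cauchy-Davenport: |A + B| ≥ min(p, |A| + |B| - 1) for A, B nonempty in Z/pZ.
|A| = 5, |B| = 2, p = 7.
CD lower bound = min(7, 5 + 2 - 1) = min(7, 6) = 6.
Compute A + B mod 7 directly:
a = 1: 1+0=1, 1+6=0
a = 2: 2+0=2, 2+6=1
a = 3: 3+0=3, 3+6=2
a = 4: 4+0=4, 4+6=3
a = 6: 6+0=6, 6+6=5
A + B = {0, 1, 2, 3, 4, 5, 6}, so |A + B| = 7.
Verify: 7 ≥ 6? Yes ✓.

CD lower bound = 6, actual |A + B| = 7.


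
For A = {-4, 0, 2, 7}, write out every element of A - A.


A - A = {a - a' : a, a' ∈ A}.
Compute a - a' for each ordered pair (a, a'):
a = -4: -4--4=0, -4-0=-4, -4-2=-6, -4-7=-11
a = 0: 0--4=4, 0-0=0, 0-2=-2, 0-7=-7
a = 2: 2--4=6, 2-0=2, 2-2=0, 2-7=-5
a = 7: 7--4=11, 7-0=7, 7-2=5, 7-7=0
Collecting distinct values (and noting 0 appears from a-a):
A - A = {-11, -7, -6, -5, -4, -2, 0, 2, 4, 5, 6, 7, 11}
|A - A| = 13

A - A = {-11, -7, -6, -5, -4, -2, 0, 2, 4, 5, 6, 7, 11}


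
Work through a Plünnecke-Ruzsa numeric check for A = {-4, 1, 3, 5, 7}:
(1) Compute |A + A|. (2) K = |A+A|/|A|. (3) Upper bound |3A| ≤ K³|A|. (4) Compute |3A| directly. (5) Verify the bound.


|A| = 5.
Step 1: Compute A + A by enumerating all 25 pairs.
A + A = {-8, -3, -1, 1, 2, 3, 4, 6, 8, 10, 12, 14}, so |A + A| = 12.
Step 2: Doubling constant K = |A + A|/|A| = 12/5 = 12/5 ≈ 2.4000.
Step 3: Plünnecke-Ruzsa gives |3A| ≤ K³·|A| = (2.4000)³ · 5 ≈ 69.1200.
Step 4: Compute 3A = A + A + A directly by enumerating all triples (a,b,c) ∈ A³; |3A| = 22.
Step 5: Check 22 ≤ 69.1200? Yes ✓.

K = 12/5, Plünnecke-Ruzsa bound K³|A| ≈ 69.1200, |3A| = 22, inequality holds.


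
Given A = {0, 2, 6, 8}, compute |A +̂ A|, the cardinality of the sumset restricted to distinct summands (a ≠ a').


Restricted sumset: A +̂ A = {a + a' : a ∈ A, a' ∈ A, a ≠ a'}.
Equivalently, take A + A and drop any sum 2a that is achievable ONLY as a + a for a ∈ A (i.e. sums representable only with equal summands).
Enumerate pairs (a, a') with a < a' (symmetric, so each unordered pair gives one sum; this covers all a ≠ a'):
  0 + 2 = 2
  0 + 6 = 6
  0 + 8 = 8
  2 + 6 = 8
  2 + 8 = 10
  6 + 8 = 14
Collected distinct sums: {2, 6, 8, 10, 14}
|A +̂ A| = 5
(Reference bound: |A +̂ A| ≥ 2|A| - 3 for |A| ≥ 2, with |A| = 4 giving ≥ 5.)

|A +̂ A| = 5


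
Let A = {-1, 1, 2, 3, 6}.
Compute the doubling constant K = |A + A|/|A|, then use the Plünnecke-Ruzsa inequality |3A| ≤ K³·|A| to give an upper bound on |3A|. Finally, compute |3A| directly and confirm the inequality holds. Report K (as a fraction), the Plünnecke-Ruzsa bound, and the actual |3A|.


|A| = 5.
Step 1: Compute A + A by enumerating all 25 pairs.
A + A = {-2, 0, 1, 2, 3, 4, 5, 6, 7, 8, 9, 12}, so |A + A| = 12.
Step 2: Doubling constant K = |A + A|/|A| = 12/5 = 12/5 ≈ 2.4000.
Step 3: Plünnecke-Ruzsa gives |3A| ≤ K³·|A| = (2.4000)³ · 5 ≈ 69.1200.
Step 4: Compute 3A = A + A + A directly by enumerating all triples (a,b,c) ∈ A³; |3A| = 19.
Step 5: Check 19 ≤ 69.1200? Yes ✓.

K = 12/5, Plünnecke-Ruzsa bound K³|A| ≈ 69.1200, |3A| = 19, inequality holds.


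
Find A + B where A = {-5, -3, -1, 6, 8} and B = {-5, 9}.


A + B = {a + b : a ∈ A, b ∈ B}.
Enumerate all |A|·|B| = 5·2 = 10 pairs (a, b) and collect distinct sums.
a = -5: -5+-5=-10, -5+9=4
a = -3: -3+-5=-8, -3+9=6
a = -1: -1+-5=-6, -1+9=8
a = 6: 6+-5=1, 6+9=15
a = 8: 8+-5=3, 8+9=17
Collecting distinct sums: A + B = {-10, -8, -6, 1, 3, 4, 6, 8, 15, 17}
|A + B| = 10

A + B = {-10, -8, -6, 1, 3, 4, 6, 8, 15, 17}


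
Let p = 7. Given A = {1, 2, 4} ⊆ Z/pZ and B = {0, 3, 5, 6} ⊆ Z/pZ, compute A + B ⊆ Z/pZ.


Work in Z/7Z: reduce every sum a + b modulo 7.
Enumerate all 12 pairs:
a = 1: 1+0=1, 1+3=4, 1+5=6, 1+6=0
a = 2: 2+0=2, 2+3=5, 2+5=0, 2+6=1
a = 4: 4+0=4, 4+3=0, 4+5=2, 4+6=3
Distinct residues collected: {0, 1, 2, 3, 4, 5, 6}
|A + B| = 7 (out of 7 total residues).

A + B = {0, 1, 2, 3, 4, 5, 6}


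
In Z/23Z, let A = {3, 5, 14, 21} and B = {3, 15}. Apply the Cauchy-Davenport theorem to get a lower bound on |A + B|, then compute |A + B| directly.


Cauchy-Davenport: |A + B| ≥ min(p, |A| + |B| - 1) for A, B nonempty in Z/pZ.
|A| = 4, |B| = 2, p = 23.
CD lower bound = min(23, 4 + 2 - 1) = min(23, 5) = 5.
Compute A + B mod 23 directly:
a = 3: 3+3=6, 3+15=18
a = 5: 5+3=8, 5+15=20
a = 14: 14+3=17, 14+15=6
a = 21: 21+3=1, 21+15=13
A + B = {1, 6, 8, 13, 17, 18, 20}, so |A + B| = 7.
Verify: 7 ≥ 5? Yes ✓.

CD lower bound = 5, actual |A + B| = 7.


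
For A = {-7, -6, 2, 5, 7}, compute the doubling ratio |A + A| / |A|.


|A| = 5.
Compute A + A by enumerating all 25 pairs.
A + A = {-14, -13, -12, -5, -4, -2, -1, 0, 1, 4, 7, 9, 10, 12, 14}, so |A + A| = 15.
K = |A + A| / |A| = 15/5 = 3/1 ≈ 3.0000.
Reference: AP of size 5 gives K = 9/5 ≈ 1.8000; a fully generic set of size 5 gives K ≈ 3.0000.

|A| = 5, |A + A| = 15, K = 15/5 = 3/1.


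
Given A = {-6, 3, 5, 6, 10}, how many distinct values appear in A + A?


A + A = {a + a' : a, a' ∈ A}; |A| = 5.
General bounds: 2|A| - 1 ≤ |A + A| ≤ |A|(|A|+1)/2, i.e. 9 ≤ |A + A| ≤ 15.
Lower bound 2|A|-1 is attained iff A is an arithmetic progression.
Enumerate sums a + a' for a ≤ a' (symmetric, so this suffices):
a = -6: -6+-6=-12, -6+3=-3, -6+5=-1, -6+6=0, -6+10=4
a = 3: 3+3=6, 3+5=8, 3+6=9, 3+10=13
a = 5: 5+5=10, 5+6=11, 5+10=15
a = 6: 6+6=12, 6+10=16
a = 10: 10+10=20
Distinct sums: {-12, -3, -1, 0, 4, 6, 8, 9, 10, 11, 12, 13, 15, 16, 20}
|A + A| = 15

|A + A| = 15


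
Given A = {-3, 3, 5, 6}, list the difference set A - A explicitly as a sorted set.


A - A = {a - a' : a, a' ∈ A}.
Compute a - a' for each ordered pair (a, a'):
a = -3: -3--3=0, -3-3=-6, -3-5=-8, -3-6=-9
a = 3: 3--3=6, 3-3=0, 3-5=-2, 3-6=-3
a = 5: 5--3=8, 5-3=2, 5-5=0, 5-6=-1
a = 6: 6--3=9, 6-3=3, 6-5=1, 6-6=0
Collecting distinct values (and noting 0 appears from a-a):
A - A = {-9, -8, -6, -3, -2, -1, 0, 1, 2, 3, 6, 8, 9}
|A - A| = 13

A - A = {-9, -8, -6, -3, -2, -1, 0, 1, 2, 3, 6, 8, 9}


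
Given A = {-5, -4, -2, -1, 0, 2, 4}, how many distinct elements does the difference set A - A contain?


A - A = {a - a' : a, a' ∈ A}; |A| = 7.
Bounds: 2|A|-1 ≤ |A - A| ≤ |A|² - |A| + 1, i.e. 13 ≤ |A - A| ≤ 43.
Note: 0 ∈ A - A always (from a - a). The set is symmetric: if d ∈ A - A then -d ∈ A - A.
Enumerate nonzero differences d = a - a' with a > a' (then include -d):
Positive differences: {1, 2, 3, 4, 5, 6, 7, 8, 9}
Full difference set: {0} ∪ (positive diffs) ∪ (negative diffs).
|A - A| = 1 + 2·9 = 19 (matches direct enumeration: 19).

|A - A| = 19


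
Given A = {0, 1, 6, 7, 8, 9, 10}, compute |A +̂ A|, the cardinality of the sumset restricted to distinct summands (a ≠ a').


Restricted sumset: A +̂ A = {a + a' : a ∈ A, a' ∈ A, a ≠ a'}.
Equivalently, take A + A and drop any sum 2a that is achievable ONLY as a + a for a ∈ A (i.e. sums representable only with equal summands).
Enumerate pairs (a, a') with a < a' (symmetric, so each unordered pair gives one sum; this covers all a ≠ a'):
  0 + 1 = 1
  0 + 6 = 6
  0 + 7 = 7
  0 + 8 = 8
  0 + 9 = 9
  0 + 10 = 10
  1 + 6 = 7
  1 + 7 = 8
  1 + 8 = 9
  1 + 9 = 10
  1 + 10 = 11
  6 + 7 = 13
  6 + 8 = 14
  6 + 9 = 15
  6 + 10 = 16
  7 + 8 = 15
  7 + 9 = 16
  7 + 10 = 17
  8 + 9 = 17
  8 + 10 = 18
  9 + 10 = 19
Collected distinct sums: {1, 6, 7, 8, 9, 10, 11, 13, 14, 15, 16, 17, 18, 19}
|A +̂ A| = 14
(Reference bound: |A +̂ A| ≥ 2|A| - 3 for |A| ≥ 2, with |A| = 7 giving ≥ 11.)

|A +̂ A| = 14


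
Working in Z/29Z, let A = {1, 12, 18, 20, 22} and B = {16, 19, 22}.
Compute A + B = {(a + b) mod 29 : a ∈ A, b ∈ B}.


Work in Z/29Z: reduce every sum a + b modulo 29.
Enumerate all 15 pairs:
a = 1: 1+16=17, 1+19=20, 1+22=23
a = 12: 12+16=28, 12+19=2, 12+22=5
a = 18: 18+16=5, 18+19=8, 18+22=11
a = 20: 20+16=7, 20+19=10, 20+22=13
a = 22: 22+16=9, 22+19=12, 22+22=15
Distinct residues collected: {2, 5, 7, 8, 9, 10, 11, 12, 13, 15, 17, 20, 23, 28}
|A + B| = 14 (out of 29 total residues).

A + B = {2, 5, 7, 8, 9, 10, 11, 12, 13, 15, 17, 20, 23, 28}


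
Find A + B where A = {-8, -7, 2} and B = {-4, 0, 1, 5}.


A + B = {a + b : a ∈ A, b ∈ B}.
Enumerate all |A|·|B| = 3·4 = 12 pairs (a, b) and collect distinct sums.
a = -8: -8+-4=-12, -8+0=-8, -8+1=-7, -8+5=-3
a = -7: -7+-4=-11, -7+0=-7, -7+1=-6, -7+5=-2
a = 2: 2+-4=-2, 2+0=2, 2+1=3, 2+5=7
Collecting distinct sums: A + B = {-12, -11, -8, -7, -6, -3, -2, 2, 3, 7}
|A + B| = 10

A + B = {-12, -11, -8, -7, -6, -3, -2, 2, 3, 7}


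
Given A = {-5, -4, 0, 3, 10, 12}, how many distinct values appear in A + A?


A + A = {a + a' : a, a' ∈ A}; |A| = 6.
General bounds: 2|A| - 1 ≤ |A + A| ≤ |A|(|A|+1)/2, i.e. 11 ≤ |A + A| ≤ 21.
Lower bound 2|A|-1 is attained iff A is an arithmetic progression.
Enumerate sums a + a' for a ≤ a' (symmetric, so this suffices):
a = -5: -5+-5=-10, -5+-4=-9, -5+0=-5, -5+3=-2, -5+10=5, -5+12=7
a = -4: -4+-4=-8, -4+0=-4, -4+3=-1, -4+10=6, -4+12=8
a = 0: 0+0=0, 0+3=3, 0+10=10, 0+12=12
a = 3: 3+3=6, 3+10=13, 3+12=15
a = 10: 10+10=20, 10+12=22
a = 12: 12+12=24
Distinct sums: {-10, -9, -8, -5, -4, -2, -1, 0, 3, 5, 6, 7, 8, 10, 12, 13, 15, 20, 22, 24}
|A + A| = 20

|A + A| = 20


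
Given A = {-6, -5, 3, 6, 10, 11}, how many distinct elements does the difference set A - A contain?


A - A = {a - a' : a, a' ∈ A}; |A| = 6.
Bounds: 2|A|-1 ≤ |A - A| ≤ |A|² - |A| + 1, i.e. 11 ≤ |A - A| ≤ 31.
Note: 0 ∈ A - A always (from a - a). The set is symmetric: if d ∈ A - A then -d ∈ A - A.
Enumerate nonzero differences d = a - a' with a > a' (then include -d):
Positive differences: {1, 3, 4, 5, 7, 8, 9, 11, 12, 15, 16, 17}
Full difference set: {0} ∪ (positive diffs) ∪ (negative diffs).
|A - A| = 1 + 2·12 = 25 (matches direct enumeration: 25).

|A - A| = 25


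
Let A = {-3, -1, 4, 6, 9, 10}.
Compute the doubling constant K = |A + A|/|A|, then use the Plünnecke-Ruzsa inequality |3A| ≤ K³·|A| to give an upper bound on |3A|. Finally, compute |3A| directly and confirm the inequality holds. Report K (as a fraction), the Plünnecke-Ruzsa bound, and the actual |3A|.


|A| = 6.
Step 1: Compute A + A by enumerating all 36 pairs.
A + A = {-6, -4, -2, 1, 3, 5, 6, 7, 8, 9, 10, 12, 13, 14, 15, 16, 18, 19, 20}, so |A + A| = 19.
Step 2: Doubling constant K = |A + A|/|A| = 19/6 = 19/6 ≈ 3.1667.
Step 3: Plünnecke-Ruzsa gives |3A| ≤ K³·|A| = (3.1667)³ · 6 ≈ 190.5278.
Step 4: Compute 3A = A + A + A directly by enumerating all triples (a,b,c) ∈ A³; |3A| = 35.
Step 5: Check 35 ≤ 190.5278? Yes ✓.

K = 19/6, Plünnecke-Ruzsa bound K³|A| ≈ 190.5278, |3A| = 35, inequality holds.


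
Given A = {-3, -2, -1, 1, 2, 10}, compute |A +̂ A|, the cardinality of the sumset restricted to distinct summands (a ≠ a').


Restricted sumset: A +̂ A = {a + a' : a ∈ A, a' ∈ A, a ≠ a'}.
Equivalently, take A + A and drop any sum 2a that is achievable ONLY as a + a for a ∈ A (i.e. sums representable only with equal summands).
Enumerate pairs (a, a') with a < a' (symmetric, so each unordered pair gives one sum; this covers all a ≠ a'):
  -3 + -2 = -5
  -3 + -1 = -4
  -3 + 1 = -2
  -3 + 2 = -1
  -3 + 10 = 7
  -2 + -1 = -3
  -2 + 1 = -1
  -2 + 2 = 0
  -2 + 10 = 8
  -1 + 1 = 0
  -1 + 2 = 1
  -1 + 10 = 9
  1 + 2 = 3
  1 + 10 = 11
  2 + 10 = 12
Collected distinct sums: {-5, -4, -3, -2, -1, 0, 1, 3, 7, 8, 9, 11, 12}
|A +̂ A| = 13
(Reference bound: |A +̂ A| ≥ 2|A| - 3 for |A| ≥ 2, with |A| = 6 giving ≥ 9.)

|A +̂ A| = 13


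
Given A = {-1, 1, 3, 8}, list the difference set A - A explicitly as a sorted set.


A - A = {a - a' : a, a' ∈ A}.
Compute a - a' for each ordered pair (a, a'):
a = -1: -1--1=0, -1-1=-2, -1-3=-4, -1-8=-9
a = 1: 1--1=2, 1-1=0, 1-3=-2, 1-8=-7
a = 3: 3--1=4, 3-1=2, 3-3=0, 3-8=-5
a = 8: 8--1=9, 8-1=7, 8-3=5, 8-8=0
Collecting distinct values (and noting 0 appears from a-a):
A - A = {-9, -7, -5, -4, -2, 0, 2, 4, 5, 7, 9}
|A - A| = 11

A - A = {-9, -7, -5, -4, -2, 0, 2, 4, 5, 7, 9}


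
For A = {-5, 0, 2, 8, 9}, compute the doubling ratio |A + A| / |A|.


|A| = 5.
Compute A + A by enumerating all 25 pairs.
A + A = {-10, -5, -3, 0, 2, 3, 4, 8, 9, 10, 11, 16, 17, 18}, so |A + A| = 14.
K = |A + A| / |A| = 14/5 (already in lowest terms) ≈ 2.8000.
Reference: AP of size 5 gives K = 9/5 ≈ 1.8000; a fully generic set of size 5 gives K ≈ 3.0000.

|A| = 5, |A + A| = 14, K = 14/5.


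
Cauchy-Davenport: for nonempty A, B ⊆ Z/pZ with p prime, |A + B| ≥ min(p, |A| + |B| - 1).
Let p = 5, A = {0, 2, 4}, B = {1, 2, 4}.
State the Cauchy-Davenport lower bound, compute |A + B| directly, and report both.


Cauchy-Davenport: |A + B| ≥ min(p, |A| + |B| - 1) for A, B nonempty in Z/pZ.
|A| = 3, |B| = 3, p = 5.
CD lower bound = min(5, 3 + 3 - 1) = min(5, 5) = 5.
Compute A + B mod 5 directly:
a = 0: 0+1=1, 0+2=2, 0+4=4
a = 2: 2+1=3, 2+2=4, 2+4=1
a = 4: 4+1=0, 4+2=1, 4+4=3
A + B = {0, 1, 2, 3, 4}, so |A + B| = 5.
Verify: 5 ≥ 5? Yes ✓.

CD lower bound = 5, actual |A + B| = 5.


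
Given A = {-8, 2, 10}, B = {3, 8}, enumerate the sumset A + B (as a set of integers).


A + B = {a + b : a ∈ A, b ∈ B}.
Enumerate all |A|·|B| = 3·2 = 6 pairs (a, b) and collect distinct sums.
a = -8: -8+3=-5, -8+8=0
a = 2: 2+3=5, 2+8=10
a = 10: 10+3=13, 10+8=18
Collecting distinct sums: A + B = {-5, 0, 5, 10, 13, 18}
|A + B| = 6

A + B = {-5, 0, 5, 10, 13, 18}


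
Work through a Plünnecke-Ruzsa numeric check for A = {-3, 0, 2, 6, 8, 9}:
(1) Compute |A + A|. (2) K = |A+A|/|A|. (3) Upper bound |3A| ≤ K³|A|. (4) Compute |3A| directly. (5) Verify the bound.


|A| = 6.
Step 1: Compute A + A by enumerating all 36 pairs.
A + A = {-6, -3, -1, 0, 2, 3, 4, 5, 6, 8, 9, 10, 11, 12, 14, 15, 16, 17, 18}, so |A + A| = 19.
Step 2: Doubling constant K = |A + A|/|A| = 19/6 = 19/6 ≈ 3.1667.
Step 3: Plünnecke-Ruzsa gives |3A| ≤ K³·|A| = (3.1667)³ · 6 ≈ 190.5278.
Step 4: Compute 3A = A + A + A directly by enumerating all triples (a,b,c) ∈ A³; |3A| = 33.
Step 5: Check 33 ≤ 190.5278? Yes ✓.

K = 19/6, Plünnecke-Ruzsa bound K³|A| ≈ 190.5278, |3A| = 33, inequality holds.


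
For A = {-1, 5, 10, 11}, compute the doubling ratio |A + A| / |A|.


|A| = 4.
Compute A + A by enumerating all 16 pairs.
A + A = {-2, 4, 9, 10, 15, 16, 20, 21, 22}, so |A + A| = 9.
K = |A + A| / |A| = 9/4 (already in lowest terms) ≈ 2.2500.
Reference: AP of size 4 gives K = 7/4 ≈ 1.7500; a fully generic set of size 4 gives K ≈ 2.5000.

|A| = 4, |A + A| = 9, K = 9/4.


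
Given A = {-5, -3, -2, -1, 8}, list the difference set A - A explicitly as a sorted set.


A - A = {a - a' : a, a' ∈ A}.
Compute a - a' for each ordered pair (a, a'):
a = -5: -5--5=0, -5--3=-2, -5--2=-3, -5--1=-4, -5-8=-13
a = -3: -3--5=2, -3--3=0, -3--2=-1, -3--1=-2, -3-8=-11
a = -2: -2--5=3, -2--3=1, -2--2=0, -2--1=-1, -2-8=-10
a = -1: -1--5=4, -1--3=2, -1--2=1, -1--1=0, -1-8=-9
a = 8: 8--5=13, 8--3=11, 8--2=10, 8--1=9, 8-8=0
Collecting distinct values (and noting 0 appears from a-a):
A - A = {-13, -11, -10, -9, -4, -3, -2, -1, 0, 1, 2, 3, 4, 9, 10, 11, 13}
|A - A| = 17

A - A = {-13, -11, -10, -9, -4, -3, -2, -1, 0, 1, 2, 3, 4, 9, 10, 11, 13}


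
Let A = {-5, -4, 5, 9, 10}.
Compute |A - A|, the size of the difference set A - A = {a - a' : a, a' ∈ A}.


A - A = {a - a' : a, a' ∈ A}; |A| = 5.
Bounds: 2|A|-1 ≤ |A - A| ≤ |A|² - |A| + 1, i.e. 9 ≤ |A - A| ≤ 21.
Note: 0 ∈ A - A always (from a - a). The set is symmetric: if d ∈ A - A then -d ∈ A - A.
Enumerate nonzero differences d = a - a' with a > a' (then include -d):
Positive differences: {1, 4, 5, 9, 10, 13, 14, 15}
Full difference set: {0} ∪ (positive diffs) ∪ (negative diffs).
|A - A| = 1 + 2·8 = 17 (matches direct enumeration: 17).

|A - A| = 17


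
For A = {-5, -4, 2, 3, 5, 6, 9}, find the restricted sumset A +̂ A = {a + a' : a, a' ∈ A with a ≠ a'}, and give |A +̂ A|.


Restricted sumset: A +̂ A = {a + a' : a ∈ A, a' ∈ A, a ≠ a'}.
Equivalently, take A + A and drop any sum 2a that is achievable ONLY as a + a for a ∈ A (i.e. sums representable only with equal summands).
Enumerate pairs (a, a') with a < a' (symmetric, so each unordered pair gives one sum; this covers all a ≠ a'):
  -5 + -4 = -9
  -5 + 2 = -3
  -5 + 3 = -2
  -5 + 5 = 0
  -5 + 6 = 1
  -5 + 9 = 4
  -4 + 2 = -2
  -4 + 3 = -1
  -4 + 5 = 1
  -4 + 6 = 2
  -4 + 9 = 5
  2 + 3 = 5
  2 + 5 = 7
  2 + 6 = 8
  2 + 9 = 11
  3 + 5 = 8
  3 + 6 = 9
  3 + 9 = 12
  5 + 6 = 11
  5 + 9 = 14
  6 + 9 = 15
Collected distinct sums: {-9, -3, -2, -1, 0, 1, 2, 4, 5, 7, 8, 9, 11, 12, 14, 15}
|A +̂ A| = 16
(Reference bound: |A +̂ A| ≥ 2|A| - 3 for |A| ≥ 2, with |A| = 7 giving ≥ 11.)

|A +̂ A| = 16


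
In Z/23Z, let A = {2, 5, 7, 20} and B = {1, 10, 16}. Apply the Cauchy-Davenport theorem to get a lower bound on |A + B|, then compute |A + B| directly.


Cauchy-Davenport: |A + B| ≥ min(p, |A| + |B| - 1) for A, B nonempty in Z/pZ.
|A| = 4, |B| = 3, p = 23.
CD lower bound = min(23, 4 + 3 - 1) = min(23, 6) = 6.
Compute A + B mod 23 directly:
a = 2: 2+1=3, 2+10=12, 2+16=18
a = 5: 5+1=6, 5+10=15, 5+16=21
a = 7: 7+1=8, 7+10=17, 7+16=0
a = 20: 20+1=21, 20+10=7, 20+16=13
A + B = {0, 3, 6, 7, 8, 12, 13, 15, 17, 18, 21}, so |A + B| = 11.
Verify: 11 ≥ 6? Yes ✓.

CD lower bound = 6, actual |A + B| = 11.


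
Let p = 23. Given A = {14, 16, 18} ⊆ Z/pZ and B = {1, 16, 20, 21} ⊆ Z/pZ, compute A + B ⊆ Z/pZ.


Work in Z/23Z: reduce every sum a + b modulo 23.
Enumerate all 12 pairs:
a = 14: 14+1=15, 14+16=7, 14+20=11, 14+21=12
a = 16: 16+1=17, 16+16=9, 16+20=13, 16+21=14
a = 18: 18+1=19, 18+16=11, 18+20=15, 18+21=16
Distinct residues collected: {7, 9, 11, 12, 13, 14, 15, 16, 17, 19}
|A + B| = 10 (out of 23 total residues).

A + B = {7, 9, 11, 12, 13, 14, 15, 16, 17, 19}


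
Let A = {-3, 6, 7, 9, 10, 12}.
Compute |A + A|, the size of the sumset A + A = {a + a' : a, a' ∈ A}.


A + A = {a + a' : a, a' ∈ A}; |A| = 6.
General bounds: 2|A| - 1 ≤ |A + A| ≤ |A|(|A|+1)/2, i.e. 11 ≤ |A + A| ≤ 21.
Lower bound 2|A|-1 is attained iff A is an arithmetic progression.
Enumerate sums a + a' for a ≤ a' (symmetric, so this suffices):
a = -3: -3+-3=-6, -3+6=3, -3+7=4, -3+9=6, -3+10=7, -3+12=9
a = 6: 6+6=12, 6+7=13, 6+9=15, 6+10=16, 6+12=18
a = 7: 7+7=14, 7+9=16, 7+10=17, 7+12=19
a = 9: 9+9=18, 9+10=19, 9+12=21
a = 10: 10+10=20, 10+12=22
a = 12: 12+12=24
Distinct sums: {-6, 3, 4, 6, 7, 9, 12, 13, 14, 15, 16, 17, 18, 19, 20, 21, 22, 24}
|A + A| = 18

|A + A| = 18


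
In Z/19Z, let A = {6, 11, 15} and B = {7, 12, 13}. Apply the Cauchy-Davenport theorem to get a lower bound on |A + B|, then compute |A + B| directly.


Cauchy-Davenport: |A + B| ≥ min(p, |A| + |B| - 1) for A, B nonempty in Z/pZ.
|A| = 3, |B| = 3, p = 19.
CD lower bound = min(19, 3 + 3 - 1) = min(19, 5) = 5.
Compute A + B mod 19 directly:
a = 6: 6+7=13, 6+12=18, 6+13=0
a = 11: 11+7=18, 11+12=4, 11+13=5
a = 15: 15+7=3, 15+12=8, 15+13=9
A + B = {0, 3, 4, 5, 8, 9, 13, 18}, so |A + B| = 8.
Verify: 8 ≥ 5? Yes ✓.

CD lower bound = 5, actual |A + B| = 8.


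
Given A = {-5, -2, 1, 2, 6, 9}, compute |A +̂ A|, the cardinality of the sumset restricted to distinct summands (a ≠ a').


Restricted sumset: A +̂ A = {a + a' : a ∈ A, a' ∈ A, a ≠ a'}.
Equivalently, take A + A and drop any sum 2a that is achievable ONLY as a + a for a ∈ A (i.e. sums representable only with equal summands).
Enumerate pairs (a, a') with a < a' (symmetric, so each unordered pair gives one sum; this covers all a ≠ a'):
  -5 + -2 = -7
  -5 + 1 = -4
  -5 + 2 = -3
  -5 + 6 = 1
  -5 + 9 = 4
  -2 + 1 = -1
  -2 + 2 = 0
  -2 + 6 = 4
  -2 + 9 = 7
  1 + 2 = 3
  1 + 6 = 7
  1 + 9 = 10
  2 + 6 = 8
  2 + 9 = 11
  6 + 9 = 15
Collected distinct sums: {-7, -4, -3, -1, 0, 1, 3, 4, 7, 8, 10, 11, 15}
|A +̂ A| = 13
(Reference bound: |A +̂ A| ≥ 2|A| - 3 for |A| ≥ 2, with |A| = 6 giving ≥ 9.)

|A +̂ A| = 13


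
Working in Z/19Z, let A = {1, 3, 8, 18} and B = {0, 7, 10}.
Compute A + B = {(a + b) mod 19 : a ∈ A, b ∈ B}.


Work in Z/19Z: reduce every sum a + b modulo 19.
Enumerate all 12 pairs:
a = 1: 1+0=1, 1+7=8, 1+10=11
a = 3: 3+0=3, 3+7=10, 3+10=13
a = 8: 8+0=8, 8+7=15, 8+10=18
a = 18: 18+0=18, 18+7=6, 18+10=9
Distinct residues collected: {1, 3, 6, 8, 9, 10, 11, 13, 15, 18}
|A + B| = 10 (out of 19 total residues).

A + B = {1, 3, 6, 8, 9, 10, 11, 13, 15, 18}


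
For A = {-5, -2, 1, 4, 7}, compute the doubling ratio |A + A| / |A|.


|A| = 5.
Compute A + A by enumerating all 25 pairs.
A + A = {-10, -7, -4, -1, 2, 5, 8, 11, 14}, so |A + A| = 9.
K = |A + A| / |A| = 9/5 (already in lowest terms) ≈ 1.8000.
Reference: AP of size 5 gives K = 9/5 ≈ 1.8000; a fully generic set of size 5 gives K ≈ 3.0000.

|A| = 5, |A + A| = 9, K = 9/5.
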